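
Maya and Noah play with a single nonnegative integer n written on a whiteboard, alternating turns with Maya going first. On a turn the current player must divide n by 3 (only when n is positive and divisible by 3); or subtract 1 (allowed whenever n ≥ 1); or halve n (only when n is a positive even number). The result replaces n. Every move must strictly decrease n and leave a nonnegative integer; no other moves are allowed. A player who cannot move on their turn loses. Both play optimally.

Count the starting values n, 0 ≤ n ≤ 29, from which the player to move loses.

Build the W/L table. Terminal = L. A non-terminal position is W if it has a move to some L; otherwise it is L.
n=0: no move → L
n=1: →0(L), so W
n=2: →1(W) only, which is W, so L
n=3: →2(L), so W
n=4: →2(L), so W
n=5: →4(W) only, which is W, so L
n=6: →2(L), so W
n=7: →6(W) only, which is W, so L
n=8: →7(L), so W
n=9: →3(W), 8(W) — all W, so L
n=10: →5(L), so W
n=11: →10(W) only, which is W, so L
n=12: →11(L), so W
n=13: →12(W) only, which is W, so L
n=14: →7(L), so W
n=15: →5(L), so W
n=16: →8(W), 15(W) — all W, so L
n=17: →16(L), so W
n=18: →9(L), so W
n=19: →18(W) only, which is W, so L
n=20: →19(L), so W
n=21: →7(L), so W
n=22: →11(L), so W
n=23: →22(W) only, which is W, so L
n=24: →23(L), so W
n=25: →24(W) only, which is W, so L
n=26: →13(L), so W
n=27: →9(L), so W
n=28: →14(W), 27(W) — all W, so L
n=29: →28(L), so W
L entries with 0 ≤ n ≤ 29: n = 0, 2, 5, 7, 9, 11, 13, 16, 19, 23, 25, 28; that makes 12.

12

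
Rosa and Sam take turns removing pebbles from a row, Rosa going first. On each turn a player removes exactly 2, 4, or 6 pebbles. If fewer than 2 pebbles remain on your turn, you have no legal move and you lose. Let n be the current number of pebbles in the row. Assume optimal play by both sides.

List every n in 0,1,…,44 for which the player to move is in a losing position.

0, 1, 8, 9, 16, 17, 24, 25, 32, 33, 40, 41

Compute win/loss labels from the base case upward. A position with no move is L. Any other position is W if it can reach an L in one move, else L.
n=0: no move → L
n=1: no move → L
n=2: →0(L), so W
n=3: →1(L), so W
n=4: →0(L), so W
n=5: →1(L), so W
n=6: →0(L), so W
n=7: →1(L), so W
n=8: →6(W), 4(W), 2(W) — all W, so L
n=9: →7(W), 5(W), 3(W) — all W, so L
n=10: →8(L), so W
n=11: →9(L), so W
n=12: →8(L), so W
n=13: →9(L), so W
n=14: →8(L), so W
n=15: →9(L), so W
n=16: →14(W), 12(W), 10(W) — all W, so L
n=17: →15(W), 13(W), 11(W) — all W, so L
n=18: →16(L), so W
n=19: →17(L), so W
n=20: →16(L), so W
n=21: →17(L), so W
n=22: →16(L), so W
n=23: →17(L), so W
n=24: →22(W), 20(W), 18(W) — all W, so L
n=25: →23(W), 21(W), 19(W) — all W, so L
n=26: →24(L), so W
n=27: →25(L), so W
n=28: →24(L), so W
n=29: →25(L), so W
n=30: →24(L), so W
n=31: →25(L), so W
n=32: →30(W), 28(W), 26(W) — all W, so L
n=33: →31(W), 29(W), 27(W) — all W, so L
n=34: →32(L), so W
n=35: →33(L), so W
n=36: →32(L), so W
n=37: →33(L), so W
n=38: →32(L), so W
n=39: →33(L), so W
n=40: →38(W), 36(W), 34(W) — all W, so L
n=41: →39(W), 37(W), 35(W) — all W, so L
n=42: →40(L), so W
n=43: →41(L), so W
n=44: →40(L), so W
Reading off the rows marked L gives the requested list; there are 12 such values of n.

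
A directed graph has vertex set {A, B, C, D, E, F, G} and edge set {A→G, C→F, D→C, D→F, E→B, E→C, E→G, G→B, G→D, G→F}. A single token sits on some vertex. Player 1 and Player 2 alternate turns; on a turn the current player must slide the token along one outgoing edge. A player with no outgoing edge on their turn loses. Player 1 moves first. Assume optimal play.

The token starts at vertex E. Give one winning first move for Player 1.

Use the standard recursion: the mover loses at a terminal position; elsewhere, the mover wins exactly when some move hands the opponent an L position.
Every edge goes from a vertex to one that appears earlier in the order F, B, C, D, G, A, E, so processing vertices in that order labels each vertex after all of its successors.
F: no outgoing edge → L
B: no outgoing edge → L
C: →F(L), so W
D: →F(L), so W
G: →B(L), so W
A: →G(W) only, which is W, so L
E: →B(L), so W
From E, the L positions reachable in one move are: B.

Move to B.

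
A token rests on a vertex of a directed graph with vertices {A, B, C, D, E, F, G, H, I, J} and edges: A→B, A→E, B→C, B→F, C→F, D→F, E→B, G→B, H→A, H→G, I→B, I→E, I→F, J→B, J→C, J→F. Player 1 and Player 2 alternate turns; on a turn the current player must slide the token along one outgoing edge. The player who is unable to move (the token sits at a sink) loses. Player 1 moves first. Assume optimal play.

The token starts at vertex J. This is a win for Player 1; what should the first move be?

Use the standard recursion: the mover loses at a terminal position; elsewhere, the mover wins exactly when some move hands the opponent an L position.
Every edge goes from a vertex to one that appears earlier in the order F, C, B, J, E, G, A, I, H, D, so processing vertices in that order labels each vertex after all of its successors.
F: no outgoing edge → L
C: reaches L-position F → W
B: reaches L-position F → W
J: reaches L-position F → W
E: only reaches B(W), which is W → L
G: only reaches B(W), which is W → L
A: reaches L-position E → W
I: reaches L-position E → W
H: reaches L-position G → W
D: reaches L-position F → W
From J, the L positions reachable in one move are: F.

Move to F.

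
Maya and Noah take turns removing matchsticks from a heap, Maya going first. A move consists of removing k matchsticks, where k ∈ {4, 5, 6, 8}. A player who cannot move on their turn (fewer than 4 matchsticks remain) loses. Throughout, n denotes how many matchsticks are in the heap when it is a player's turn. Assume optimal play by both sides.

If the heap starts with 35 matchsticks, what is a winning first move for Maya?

Use the standard recursion: the mover loses at a terminal position; elsewhere, the mover wins exactly when some move hands the opponent an L position.
n=0: no move → L
n=1: no move → L
n=2: no move → L
n=3: no move → L
n=4: →0(L), so W
n=5: →1(L), so W
n=6: →2(L), so W
n=7: →3(L), so W
n=8: →3(L), so W
n=9: →3(L), so W
n=10: →2(L), so W
n=11: →3(L), so W
n=12: →8(W), 7(W), 6(W), 4(W) — all W, so L
n=13: →9(W), 8(W), 7(W), 5(W) — all W, so L
n=14: →10(W), 9(W), 8(W), 6(W) — all W, so L
n=15: →11(W), 10(W), 9(W), 7(W) — all W, so L
n=16: →12(L), so W
n=17: →13(L), so W
n=18: →14(L), so W
n=19: →15(L), so W
n=20: →15(L), so W
n=21: →15(L), so W
n=22: →14(L), so W
n=23: →15(L), so W
n=24: →20(W), 19(W), 18(W), 16(W) — all W, so L
n=25: →21(W), 20(W), 19(W), 17(W) — all W, so L
n=26: →22(W), 21(W), 20(W), 18(W) — all W, so L
n=27: →23(W), 22(W), 21(W), 19(W) — all W, so L
n=28: →24(L), so W
n=29: →25(L), so W
n=30: →26(L), so W
n=31: →27(L), so W
n=32: →27(L), so W
n=33: →27(L), so W
n=34: →26(L), so W
n=35: →27(L), so W
From 35, the L positions reachable in one move are: 27.

Remove 8, leaving 27.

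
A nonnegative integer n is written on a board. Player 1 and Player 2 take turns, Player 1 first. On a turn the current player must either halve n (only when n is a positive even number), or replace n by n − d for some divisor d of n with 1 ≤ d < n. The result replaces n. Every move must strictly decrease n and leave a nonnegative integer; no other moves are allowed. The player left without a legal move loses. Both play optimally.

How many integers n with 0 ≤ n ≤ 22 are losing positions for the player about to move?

Label each position W (a win for the player to move) or L (a loss). A position with no legal move is L; any other position is W exactly when some move reaches an L, and L when every move reaches a W.
n=0: no move → L
n=1: no move → L
n=2: W (go to 1, an L position)
n=3: L (sole option 2(W) is W)
n=4: W (go to 3, an L position)
n=5: L (sole option 4(W) is W)
n=6: W (go to 3, an L position)
n=7: L (sole option 6(W) is W)
n=8: W (go to 7, an L position)
n=9: L (options 6(W), 8(W) are all W)
n=10: W (go to 5, an L position)
n=11: L (sole option 10(W) is W)
n=12: W (go to 9, an L position)
n=13: L (sole option 12(W) is W)
n=14: W (go to 7, an L position)
n=15: L (options 10(W), 12(W), 14(W) are all W)
n=16: W (go to 15, an L position)
n=17: L (sole option 16(W) is W)
n=18: W (go to 9, an L position)
n=19: L (sole option 18(W) is W)
n=20: W (go to 15, an L position)
n=21: L (options 14(W), 18(W), 20(W) are all W)
n=22: W (go to 11, an L position)
L entries with 0 ≤ n ≤ 22: n = 0, 1, 3, 5, 7, 9, 11, 13, 15, 17, 19, 21; that makes 12.

12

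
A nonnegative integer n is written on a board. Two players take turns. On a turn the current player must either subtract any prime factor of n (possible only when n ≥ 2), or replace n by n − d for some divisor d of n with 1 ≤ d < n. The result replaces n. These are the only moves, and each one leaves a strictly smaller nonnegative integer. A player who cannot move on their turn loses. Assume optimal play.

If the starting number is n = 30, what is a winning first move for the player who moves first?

Work bottom-up. With no move the player to move loses. Otherwise the position is W if at least one move leads to an L position for the opponent, and L if every move leads to a W.
n=0: no move → L
n=1: no move → L
n=2: →0(L), so W
n=3: →0(L), so W
n=4: →2(W), 3(W) — all W, so L
n=5: →0(L), so W
n=6: →4(L), so W
n=7: →0(L), so W
n=8: →4(L), so W
n=9: →6(W), 8(W) — all W, so L
n=10: →9(L), so W
n=11: →0(L), so W
n=12: →9(L), so W
n=13: →0(L), so W
n=14: →7(W), 12(W), 13(W) — all W, so L
n=15: →14(L), so W
n=16: →14(L), so W
n=17: →0(L), so W
n=18: →9(L), so W
n=19: →0(L), so W
n=20: →10(W), 15(W), 16(W), 18(W), 19(W) — all W, so L
n=21: →14(L), so W
n=22: →20(L), so W
n=23: →0(L), so W
n=24: →20(L), so W
n=25: →20(L), so W
n=26: →13(W), 24(W), 25(W) — all W, so L
n=27: →26(L), so W
n=28: →14(L), so W
n=29: →0(L), so W
n=30: →20(L), so W
From 30, the L positions reachable in one move are: 20.

Move to 20.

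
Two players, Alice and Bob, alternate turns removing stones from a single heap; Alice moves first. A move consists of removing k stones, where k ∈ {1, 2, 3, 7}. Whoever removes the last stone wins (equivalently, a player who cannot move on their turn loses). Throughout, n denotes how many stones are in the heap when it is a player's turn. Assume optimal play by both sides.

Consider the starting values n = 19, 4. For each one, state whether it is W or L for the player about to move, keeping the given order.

Work bottom-up. With no move the player to move loses. Otherwise the position is W if at least one move leads to an L position for the opponent, and L if every move leads to a W.
n=0: no move → L
n=1: →0(L), so W
n=2: →0(L), so W
n=3: →0(L), so W
n=4: →3(W), 2(W), 1(W) — all W, so L
n=5: →4(L), so W
n=6: →4(L), so W
n=7: →4(L), so W
n=8: →7(W), 6(W), 5(W), 1(W) — all W, so L
n=9: →8(L), so W
n=10: →8(L), so W
n=11: →8(L), so W
n=12: →11(W), 10(W), 9(W), 5(W) — all W, so L
n=13: →12(L), so W
n=14: →12(L), so W
n=15: →12(L), so W
n=16: →15(W), 14(W), 13(W), 9(W) — all W, so L
n=17: →16(L), so W
n=18: →16(L), so W
n=19: →16(L), so W

19: W, 4: L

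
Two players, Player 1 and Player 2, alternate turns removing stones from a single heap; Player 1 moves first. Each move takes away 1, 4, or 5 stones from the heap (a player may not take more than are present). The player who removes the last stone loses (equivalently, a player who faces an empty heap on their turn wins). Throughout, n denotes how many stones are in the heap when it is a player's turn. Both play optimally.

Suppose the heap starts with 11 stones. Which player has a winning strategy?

Player 2 wins.

Compute win/loss labels from the base case upward. A position with no move is W. Any other position is W if it can reach an L in one move, else L.
n=0: no move; the opponent has just taken the last stone and therefore loses → W
n=1: the only move is to 0(W), a W ⇒ L
n=2: can move to 1, which is L ⇒ W
n=3: the only move is to 2(W), a W ⇒ L
n=4: can move to 3, which is L ⇒ W
n=5: can move to 1, which is L ⇒ W
n=6: can move to 1, which is L ⇒ W
n=7: can move to 3, which is L ⇒ W
n=8: can move to 3, which is L ⇒ W
n=9: moves to 8(W), 5(W), 4(W); every one is W ⇒ L
n=10: can move to 9, which is L ⇒ W
n=11: moves to 10(W), 7(W), 6(W); every one is W ⇒ L
Every move from 11 reaches a W position, so the mover loses.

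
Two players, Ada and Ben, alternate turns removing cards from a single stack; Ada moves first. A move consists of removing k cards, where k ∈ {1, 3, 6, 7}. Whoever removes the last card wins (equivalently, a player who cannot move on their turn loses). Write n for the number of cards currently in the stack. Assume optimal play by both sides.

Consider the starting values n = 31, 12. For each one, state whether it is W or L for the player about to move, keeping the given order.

31: W, 12: L

Work bottom-up. With no move the player to move loses. Otherwise the position is W if at least one move leads to an L position for the opponent, and L if every move leads to a W.
n=0: no move → L
n=1: reaches L-position 0 → W
n=2: only reaches 1(W), which is W → L
n=3: reaches L-position 2 → W
n=4: only reaches 3(W), 1(W), all W → L
n=5: reaches L-position 4 → W
n=6: reaches L-position 0 → W
n=7: reaches L-position 4 → W
n=8: reaches L-position 2 → W
n=9: reaches L-position 2 → W
n=10: reaches L-position 4 → W
n=11: reaches L-position 4 → W
n=12: only reaches 11(W), 9(W), 6(W), 5(W), all W → L
n=13: reaches L-position 12 → W
n=14: only reaches 13(W), 11(W), 8(W), 7(W), all W → L
n=15: reaches L-position 14 → W
n=16: only reaches 15(W), 13(W), 10(W), 9(W), all W → L
n=17: reaches L-position 16 → W
n=18: reaches L-position 12 → W
n=19: reaches L-position 16 → W
n=20: reaches L-position 14 → W
n=21: reaches L-position 14 → W
n=22: reaches L-position 16 → W
n=23: reaches L-position 16 → W
n=24: only reaches 23(W), 21(W), 18(W), 17(W), all W → L
n=25: reaches L-position 24 → W
n=26: only reaches 25(W), 23(W), 20(W), 19(W), all W → L
n=27: reaches L-position 26 → W
n=28: only reaches 27(W), 25(W), 22(W), 21(W), all W → L
n=29: reaches L-position 28 → W
n=30: reaches L-position 24 → W
n=31: reaches L-position 28 → W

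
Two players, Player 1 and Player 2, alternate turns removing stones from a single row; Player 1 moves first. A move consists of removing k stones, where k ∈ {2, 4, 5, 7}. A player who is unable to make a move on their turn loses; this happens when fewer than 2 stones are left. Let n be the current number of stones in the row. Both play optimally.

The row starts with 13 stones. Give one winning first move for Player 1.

Remove 4, leaving 9.

Use the standard recursion: the mover loses at a terminal position; elsewhere, the mover wins exactly when some move hands the opponent an L position.
n=0: no move → L
n=1: no move → L
n=2: can move to 0, which is L ⇒ W
n=3: can move to 1, which is L ⇒ W
n=4: can move to 0, which is L ⇒ W
n=5: can move to 1, which is L ⇒ W
n=6: can move to 1, which is L ⇒ W
n=7: can move to 0, which is L ⇒ W
n=8: can move to 1, which is L ⇒ W
n=9: moves to 7(W), 5(W), 4(W), 2(W); every one is W ⇒ L
n=10: moves to 8(W), 6(W), 5(W), 3(W); every one is W ⇒ L
n=11: can move to 9, which is L ⇒ W
n=12: can move to 10, which is L ⇒ W
n=13: can move to 9, which is L ⇒ W
From 13, the L positions reachable in one move are: 9.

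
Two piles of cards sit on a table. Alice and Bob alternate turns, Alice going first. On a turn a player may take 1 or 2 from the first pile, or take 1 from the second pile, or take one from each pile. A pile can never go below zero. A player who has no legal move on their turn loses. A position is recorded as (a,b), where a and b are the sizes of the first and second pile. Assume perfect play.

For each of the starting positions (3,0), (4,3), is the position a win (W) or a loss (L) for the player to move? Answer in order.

Compute win/loss labels from the base case upward. A position with no move is L. Any other position is W if it can reach an L in one move, else L.
No move ever increases a pile, so every position that can arise here has a ≤ 4 and b ≤ 3; it is enough to label the cells with 0 ≤ a ≤ 4 and 0 ≤ b ≤ 3.
Every move lowers a or b (never raises either), so fill the grid row by row in increasing a, and left to right within a row: each cell's successors are then already labelled.
      b=0  b=1  b=2  b=3
a=0:    L    W    L    W
a=1:    W    W    W    W
a=2:    W    L    W    L
a=3:    L    W    W    W
a=4:    W    W    L    W
Cells with no legal move (terminal, hence L): (0,0).
The remaining L cells, each justified by listing all of its moves:
(0,2): only reaches (0,1)(W), which is W → L
(2,1): only reaches (1,1)(W), (0,1)(W), (2,0)(W), (1,0)(W), all W → L
(2,3): only reaches (1,3)(W), (0,3)(W), (2,2)(W), (1,2)(W), all W → L
(3,0): only reaches (2,0)(W), (1,0)(W), all W → L
(4,2): only reaches (3,2)(W), (2,2)(W), (4,1)(W), (3,1)(W), all W → L
Every other cell has at least one move into one of the L cells above, so it is W.
(3,0): one of the L cells justified above, so L
(4,3): the move to (2,3) reaches an L cell, so W

(3,0): L, (4,3): W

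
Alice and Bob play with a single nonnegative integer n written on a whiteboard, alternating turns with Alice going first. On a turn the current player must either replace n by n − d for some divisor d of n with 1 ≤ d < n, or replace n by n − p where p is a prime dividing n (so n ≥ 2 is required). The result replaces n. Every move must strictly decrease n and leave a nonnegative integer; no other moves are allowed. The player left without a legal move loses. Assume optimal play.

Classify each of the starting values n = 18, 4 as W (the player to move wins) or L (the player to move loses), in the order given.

Build the W/L table. Terminal = L. A non-terminal position is W if it has a move to some L; otherwise it is L.
n=0: no move → L
n=1: no move → L
n=2: →0(L), so W
n=3: →0(L), so W
n=4: →2(W), 3(W) — all W, so L
n=5: →0(L), so W
n=6: →4(L), so W
n=7: →0(L), so W
n=8: →4(L), so W
n=9: →6(W), 8(W) — all W, so L
n=10: →9(L), so W
n=11: →0(L), so W
n=12: →9(L), so W
n=13: →0(L), so W
n=14: →7(W), 12(W), 13(W) — all W, so L
n=15: →14(L), so W
n=16: →14(L), so W
n=17: →0(L), so W
n=18: →9(L), so W

18: W, 4: L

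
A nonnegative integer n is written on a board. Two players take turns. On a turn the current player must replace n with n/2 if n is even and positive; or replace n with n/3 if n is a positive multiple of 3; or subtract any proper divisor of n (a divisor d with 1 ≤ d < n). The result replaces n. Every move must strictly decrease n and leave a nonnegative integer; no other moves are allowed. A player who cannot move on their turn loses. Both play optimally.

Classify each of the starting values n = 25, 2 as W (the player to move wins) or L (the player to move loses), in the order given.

Build the W/L table. Terminal = L. A non-terminal position is W if it has a move to some L; otherwise it is L.
n=0: no move → L
n=1: no move → L
n=2: reaches L-position 1 → W
n=3: reaches L-position 1 → W
n=4: only reaches 2(W), 3(W), all W → L
n=5: reaches L-position 4 → W
n=6: reaches L-position 4 → W
n=7: only reaches 6(W), which is W → L
n=8: reaches L-position 4 → W
n=9: only reaches 3(W), 6(W), 8(W), all W → L
n=10: reaches L-position 9 → W
n=11: only reaches 10(W), which is W → L
n=12: reaches L-position 4 → W
n=13: only reaches 12(W), which is W → L
n=14: reaches L-position 7 → W
n=15: only reaches 5(W), 10(W), 12(W), 14(W), all W → L
n=16: reaches L-position 15 → W
n=17: only reaches 16(W), which is W → L
n=18: reaches L-position 9 → W
n=19: only reaches 18(W), which is W → L
n=20: reaches L-position 15 → W
n=21: reaches L-position 7 → W
n=22: reaches L-position 11 → W
n=23: only reaches 22(W), which is W → L
n=24: reaches L-position 23 → W
n=25: only reaches 20(W), 24(W), all W → L

25: L, 2: W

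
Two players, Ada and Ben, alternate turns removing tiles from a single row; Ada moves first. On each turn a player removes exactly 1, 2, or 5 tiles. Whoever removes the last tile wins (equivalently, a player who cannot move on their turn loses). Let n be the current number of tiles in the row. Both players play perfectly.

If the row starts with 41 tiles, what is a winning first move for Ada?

Label each position W (a win for the player to move) or L (a loss). A position with no legal move is L; any other position is W exactly when some move reaches an L, and L when every move reaches a W.
n=0: no move → L
n=1: reaches L-position 0 → W
n=2: reaches L-position 0 → W
n=3: only reaches 2(W), 1(W), all W → L
n=4: reaches L-position 3 → W
n=5: reaches L-position 3 → W
n=6: only reaches 5(W), 4(W), 1(W), all W → L
n=7: reaches L-position 6 → W
n=8: reaches L-position 6 → W
n=9: only reaches 8(W), 7(W), 4(W), all W → L
n=10: reaches L-position 9 → W
n=11: reaches L-position 9 → W
n=12: only reaches 11(W), 10(W), 7(W), all W → L
n=13: reaches L-position 12 → W
n=14: reaches L-position 12 → W
n=15: only reaches 14(W), 13(W), 10(W), all W → L
n=16: reaches L-position 15 → W
n=17: reaches L-position 15 → W
n=18: only reaches 17(W), 16(W), 13(W), all W → L
n=19: reaches L-position 18 → W
n=20: reaches L-position 18 → W
n=21: only reaches 20(W), 19(W), 16(W), all W → L
n=22: reaches L-position 21 → W
n=23: reaches L-position 21 → W
n=24: only reaches 23(W), 22(W), 19(W), all W → L
n=25: reaches L-position 24 → W
n=26: reaches L-position 24 → W
n=27: only reaches 26(W), 25(W), 22(W), all W → L
n=28: reaches L-position 27 → W
n=29: reaches L-position 27 → W
n=30: only reaches 29(W), 28(W), 25(W), all W → L
n=31: reaches L-position 30 → W
n=32: reaches L-position 30 → W
n=33: only reaches 32(W), 31(W), 28(W), all W → L
n=34: reaches L-position 33 → W
n=35: reaches L-position 33 → W
n=36: only reaches 35(W), 34(W), 31(W), all W → L
n=37: reaches L-position 36 → W
n=38: reaches L-position 36 → W
n=39: only reaches 38(W), 37(W), 34(W), all W → L
n=40: reaches L-position 39 → W
n=41: reaches L-position 39 → W
From 41, the L positions reachable in one move are: 39, 36. Any move reaching one of these is winning.

Remove 2, leaving 39.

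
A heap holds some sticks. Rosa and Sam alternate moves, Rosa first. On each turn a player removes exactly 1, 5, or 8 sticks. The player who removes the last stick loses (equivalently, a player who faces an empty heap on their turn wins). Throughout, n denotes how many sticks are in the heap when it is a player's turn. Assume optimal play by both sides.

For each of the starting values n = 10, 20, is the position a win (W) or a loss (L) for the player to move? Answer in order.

10: W, 20: L

Use the standard recursion: the mover wins at a terminal position; elsewhere, the mover wins exactly when some move hands the opponent an L position.
n=0: no move; the opponent has just taken the last stick and therefore loses → W
n=1: the only move is to 0(W), a W ⇒ L
n=2: can move to 1, which is L ⇒ W
n=3: the only move is to 2(W), a W ⇒ L
n=4: can move to 3, which is L ⇒ W
n=5: moves to 4(W), 0(W); every one is W ⇒ L
n=6: can move to 5, which is L ⇒ W
n=7: moves to 6(W), 2(W); every one is W ⇒ L
n=8: can move to 7, which is L ⇒ W
n=9: can move to 1, which is L ⇒ W
n=10: can move to 5, which is L ⇒ W
n=11: can move to 3, which is L ⇒ W
n=12: can move to 7, which is L ⇒ W
n=13: can move to 5, which is L ⇒ W
n=14: moves to 13(W), 9(W), 6(W); every one is W ⇒ L
n=15: can move to 14, which is L ⇒ W
n=16: moves to 15(W), 11(W), 8(W); every one is W ⇒ L
n=17: can move to 16, which is L ⇒ W
n=18: moves to 17(W), 13(W), 10(W); every one is W ⇒ L
n=19: can move to 18, which is L ⇒ W
n=20: moves to 19(W), 15(W), 12(W); every one is W ⇒ L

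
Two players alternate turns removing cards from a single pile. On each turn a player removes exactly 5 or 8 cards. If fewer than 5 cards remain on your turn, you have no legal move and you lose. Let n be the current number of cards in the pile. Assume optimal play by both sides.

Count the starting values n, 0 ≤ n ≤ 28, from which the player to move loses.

13

Label each position W (a win for the player to move) or L (a loss). A position with no legal move is L; any other position is W exactly when some move reaches an L, and L when every move reaches a W.
n=0: no move → L
n=1: no move → L
n=2: no move → L
n=3: no move → L
n=4: no move → L
n=5: reaches L-position 0 → W
n=6: reaches L-position 1 → W
n=7: reaches L-position 2 → W
n=8: reaches L-position 3 → W
n=9: reaches L-position 4 → W
n=10: reaches L-position 2 → W
n=11: reaches L-position 3 → W
n=12: reaches L-position 4 → W
n=13: only reaches 8(W), 5(W), all W → L
n=14: only reaches 9(W), 6(W), all W → L
n=15: only reaches 10(W), 7(W), all W → L
n=16: only reaches 11(W), 8(W), all W → L
n=17: only reaches 12(W), 9(W), all W → L
n=18: reaches L-position 13 → W
n=19: reaches L-position 14 → W
n=20: reaches L-position 15 → W
n=21: reaches L-position 16 → W
n=22: reaches L-position 17 → W
n=23: reaches L-position 15 → W
n=24: reaches L-position 16 → W
n=25: reaches L-position 17 → W
n=26: only reaches 21(W), 18(W), all W → L
n=27: only reaches 22(W), 19(W), all W → L
n=28: only reaches 23(W), 20(W), all W → L
L entries with 0 ≤ n ≤ 28: n = 0, 1, 2, 3, 4, 13, 14, 15, 16, 17, 26, 27, 28; that makes 13.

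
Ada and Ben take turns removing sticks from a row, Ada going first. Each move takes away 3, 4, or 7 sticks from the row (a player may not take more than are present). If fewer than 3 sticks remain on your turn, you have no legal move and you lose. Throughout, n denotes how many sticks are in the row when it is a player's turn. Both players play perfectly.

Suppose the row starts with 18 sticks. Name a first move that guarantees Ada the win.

Positions with no move are L. A position that does have a move is losing for the player to move precisely when every available move leads to a winning position for the opponent. Fill in the labels:
n=0: no move → L
n=1: no move → L
n=2: no move → L
n=3: →0(L), so W
n=4: →1(L), so W
n=5: →2(L), so W
n=6: →2(L), so W
n=7: →0(L), so W
n=8: →1(L), so W
n=9: →2(L), so W
n=10: →7(W), 6(W), 3(W) — all W, so L
n=11: →8(W), 7(W), 4(W) — all W, so L
n=12: →9(W), 8(W), 5(W) — all W, so L
n=13: →10(L), so W
n=14: →11(L), so W
n=15: →12(L), so W
n=16: →12(L), so W
n=17: →10(L), so W
n=18: →11(L), so W
From 18, the L positions reachable in one move are: 11.

Remove 7, leaving 11.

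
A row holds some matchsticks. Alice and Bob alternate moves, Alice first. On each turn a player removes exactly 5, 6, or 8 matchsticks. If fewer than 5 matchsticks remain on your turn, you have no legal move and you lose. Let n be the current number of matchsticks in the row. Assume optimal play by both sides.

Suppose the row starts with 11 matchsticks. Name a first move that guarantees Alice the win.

Remove 8, leaving 3.

Positions with no move are L. A position that does have a move is losing for the player to move precisely when every available move leads to a winning position for the opponent. Fill in the labels:
n=0: no move → L
n=1: no move → L
n=2: no move → L
n=3: no move → L
n=4: no move → L
n=5: reaches L-position 0 → W
n=6: reaches L-position 1 → W
n=7: reaches L-position 2 → W
n=8: reaches L-position 3 → W
n=9: reaches L-position 4 → W
n=10: reaches L-position 4 → W
n=11: reaches L-position 3 → W
From 11, the L positions reachable in one move are: 3.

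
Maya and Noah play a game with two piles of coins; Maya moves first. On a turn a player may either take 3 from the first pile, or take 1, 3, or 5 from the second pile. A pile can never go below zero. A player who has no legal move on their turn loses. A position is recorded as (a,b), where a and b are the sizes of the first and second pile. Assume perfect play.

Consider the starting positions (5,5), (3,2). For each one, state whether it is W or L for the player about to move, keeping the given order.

Build the W/L table. Terminal = L. A non-terminal position is W if it has a move to some L; otherwise it is L.
No move ever increases a pile, so every position that can arise here has a ≤ 5 and b ≤ 5; it is enough to label the cells with 0 ≤ a ≤ 5 and 0 ≤ b ≤ 5.
Every move lowers a or b (never raises either), so fill the grid row by row in increasing a, and left to right within a row: each cell's successors are then already labelled.
      b=0  b=1  b=2  b=3  b=4  b=5
a=0:    L    W    L    W    L    W
a=1:    L    W    L    W    L    W
a=2:    L    W    L    W    L    W
a=3:    W    L    W    L    W    L
a=4:    W    L    W    L    W    L
a=5:    W    L    W    L    W    L
Cells with no legal move (terminal, hence L): (0,0), (1,0), (2,0).
The remaining L cells, each justified by listing all of its moves:
(0,2): →(0,1)(W) only, which is W, so L
(0,4): →(0,3)(W), (0,1)(W) — all W, so L
(1,2): →(1,1)(W) only, which is W, so L
(1,4): →(1,3)(W), (1,1)(W) — all W, so L
(2,2): →(2,1)(W) only, which is W, so L
(2,4): →(2,3)(W), (2,1)(W) — all W, so L
(3,1): →(0,1)(W), (3,0)(W) — all W, so L
(3,3): →(0,3)(W), (3,2)(W), (3,0)(W) — all W, so L
(3,5): →(0,5)(W), (3,4)(W), (3,2)(W), (3,0)(W) — all W, so L
(4,1): →(1,1)(W), (4,0)(W) — all W, so L
(4,3): →(1,3)(W), (4,2)(W), (4,0)(W) — all W, so L
(4,5): →(1,5)(W), (4,4)(W), (4,2)(W), (4,0)(W) — all W, so L
(5,1): →(2,1)(W), (5,0)(W) — all W, so L
(5,3): →(2,3)(W), (5,2)(W), (5,0)(W) — all W, so L
(5,5): →(2,5)(W), (5,4)(W), (5,2)(W), (5,0)(W) — all W, so L
Every other cell has at least one move into one of the L cells above, so it is W.
(5,5): one of the L cells justified above, so L
(3,2): the move to (0,2) reaches an L cell, so W

(5,5): L, (3,2): W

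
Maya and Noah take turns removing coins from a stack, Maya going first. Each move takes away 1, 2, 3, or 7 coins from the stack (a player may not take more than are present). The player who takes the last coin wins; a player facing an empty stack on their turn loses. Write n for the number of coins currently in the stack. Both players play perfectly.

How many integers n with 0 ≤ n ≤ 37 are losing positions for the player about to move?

10

Classify positions by backward induction: terminal positions (no move available) are L. From any other position, the mover wins iff some move reaches an L.
n=0: no move → L
n=1: reaches L-position 0 → W
n=2: reaches L-position 0 → W
n=3: reaches L-position 0 → W
n=4: only reaches 3(W), 2(W), 1(W), all W → L
n=5: reaches L-position 4 → W
n=6: reaches L-position 4 → W
n=7: reaches L-position 4 → W
n=8: only reaches 7(W), 6(W), 5(W), 1(W), all W → L
n=9: reaches L-position 8 → W
n=10: reaches L-position 8 → W
n=11: reaches L-position 8 → W
n=12: only reaches 11(W), 10(W), 9(W), 5(W), all W → L
n=13: reaches L-position 12 → W
n=14: reaches L-position 12 → W
n=15: reaches L-position 12 → W
n=16: only reaches 15(W), 14(W), 13(W), 9(W), all W → L
n=17: reaches L-position 16 → W
n=18: reaches L-position 16 → W
n=19: reaches L-position 16 → W
n=20: only reaches 19(W), 18(W), 17(W), 13(W), all W → L
n=21: reaches L-position 20 → W
n=22: reaches L-position 20 → W
n=23: reaches L-position 20 → W
n=24: only reaches 23(W), 22(W), 21(W), 17(W), all W → L
n=25: reaches L-position 24 → W
n=26: reaches L-position 24 → W
n=27: reaches L-position 24 → W
n=28: only reaches 27(W), 26(W), 25(W), 21(W), all W → L
n=29: reaches L-position 28 → W
n=30: reaches L-position 28 → W
n=31: reaches L-position 28 → W
n=32: only reaches 31(W), 30(W), 29(W), 25(W), all W → L
n=33: reaches L-position 32 → W
n=34: reaches L-position 32 → W
n=35: reaches L-position 32 → W
n=36: only reaches 35(W), 34(W), 33(W), 29(W), all W → L
n=37: reaches L-position 36 → W
L entries with 0 ≤ n ≤ 37: n = 0, 4, 8, 12, 16, 20, 24, 28, 32, 36; that makes 10.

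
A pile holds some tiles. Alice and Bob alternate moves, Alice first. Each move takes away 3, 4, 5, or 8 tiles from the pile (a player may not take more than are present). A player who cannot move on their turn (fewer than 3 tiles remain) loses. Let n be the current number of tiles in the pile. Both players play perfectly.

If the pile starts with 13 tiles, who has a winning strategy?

Bob wins.

Use the standard recursion: the mover loses at a terminal position; elsewhere, the mover wins exactly when some move hands the opponent an L position.
n=0: no move → L
n=1: no move → L
n=2: no move → L
n=3: →0(L), so W
n=4: →1(L), so W
n=5: →2(L), so W
n=6: →2(L), so W
n=7: →2(L), so W
n=8: →0(L), so W
n=9: →1(L), so W
n=10: →2(L), so W
n=11: →8(W), 7(W), 6(W), 3(W) — all W, so L
n=12: →9(W), 8(W), 7(W), 4(W) — all W, so L
n=13: →10(W), 9(W), 8(W), 5(W) — all W, so L
The starting position 13 is L: whatever Alice does, the opponent receives a W position.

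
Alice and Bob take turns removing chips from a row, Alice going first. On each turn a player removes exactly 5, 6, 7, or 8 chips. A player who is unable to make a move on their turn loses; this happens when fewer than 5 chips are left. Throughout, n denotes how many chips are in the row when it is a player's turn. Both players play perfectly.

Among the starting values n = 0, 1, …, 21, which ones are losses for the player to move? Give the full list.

0, 1, 2, 3, 4, 13, 14, 15, 16, 17

Positions with no move are L. A position that does have a move is losing for the player to move precisely when every available move leads to a winning position for the opponent. Fill in the labels:
n=0: no move → L
n=1: no move → L
n=2: no move → L
n=3: no move → L
n=4: no move → L
n=5: W (go to 0, an L position)
n=6: W (go to 1, an L position)
n=7: W (go to 2, an L position)
n=8: W (go to 3, an L position)
n=9: W (go to 4, an L position)
n=10: W (go to 4, an L position)
n=11: W (go to 4, an L position)
n=12: W (go to 4, an L position)
n=13: L (options 8(W), 7(W), 6(W), 5(W) are all W)
n=14: L (options 9(W), 8(W), 7(W), 6(W) are all W)
n=15: L (options 10(W), 9(W), 8(W), 7(W) are all W)
n=16: L (options 11(W), 10(W), 9(W), 8(W) are all W)
n=17: L (options 12(W), 11(W), 10(W), 9(W) are all W)
n=18: W (go to 13, an L position)
n=19: W (go to 14, an L position)
n=20: W (go to 15, an L position)
n=21: W (go to 16, an L position)
Reading off the rows marked L gives the requested list; there are 10 such values of n.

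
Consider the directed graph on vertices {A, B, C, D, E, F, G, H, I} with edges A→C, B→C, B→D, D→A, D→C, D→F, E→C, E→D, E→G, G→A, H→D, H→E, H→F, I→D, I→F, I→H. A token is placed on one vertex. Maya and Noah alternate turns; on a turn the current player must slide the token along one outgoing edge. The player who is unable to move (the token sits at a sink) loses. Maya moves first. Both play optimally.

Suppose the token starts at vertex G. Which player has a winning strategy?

Classify positions by backward induction: terminal positions (no move available) are L. From any other position, the mover wins iff some move reaches an L.
Every edge goes from a vertex to one that appears earlier in the order C, F, A, G, D, E, H, B, I, so processing vertices in that order labels each vertex after all of its successors.
C: no outgoing edge → L
F: no outgoing edge → L
A: reaches L-position C → W
G: only reaches A(W), which is W → L
D: reaches L-position F → W
E: reaches L-position G → W
H: reaches L-position F → W
B: reaches L-position C → W
I: reaches L-position F → W
Every move from G reaches a W position, so the mover loses.

Noah wins.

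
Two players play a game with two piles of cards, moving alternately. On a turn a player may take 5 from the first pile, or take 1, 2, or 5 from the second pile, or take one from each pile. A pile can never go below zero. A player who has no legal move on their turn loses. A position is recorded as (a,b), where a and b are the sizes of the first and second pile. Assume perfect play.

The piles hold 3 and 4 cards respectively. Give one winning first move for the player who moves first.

Move to (3,3).

Use the standard recursion: the mover loses at a terminal position; elsewhere, the mover wins exactly when some move hands the opponent an L position.
No move ever increases a pile, so every position that can arise here has a ≤ 3 and b ≤ 4; it is enough to label the cells with 0 ≤ a ≤ 3 and 0 ≤ b ≤ 4.
Every move lowers a or b (never raises either), so fill the grid row by row in increasing a, and left to right within a row: each cell's successors are then already labelled.
      b=0  b=1  b=2  b=3  b=4
a=0:    L    W    W    L    W
a=1:    L    W    W    L    W
a=2:    L    W    W    L    W
a=3:    L    W    W    L    W
Cells with no legal move (terminal, hence L): (0,0), (1,0), (2,0), (3,0).
The remaining L cells, each justified by listing all of its moves:
(0,3): L (options (0,2)(W), (0,1)(W) are all W)
(1,3): L (options (1,2)(W), (1,1)(W), (0,2)(W) are all W)
(2,3): L (options (2,2)(W), (2,1)(W), (1,2)(W) are all W)
(3,3): L (options (3,2)(W), (3,1)(W), (2,2)(W) are all W)
Every other cell has at least one move into one of the L cells above, so it is W.
From (3,4), the L positions reachable in one move are: (3,3), (2,3). Any move reaching one of these is winning.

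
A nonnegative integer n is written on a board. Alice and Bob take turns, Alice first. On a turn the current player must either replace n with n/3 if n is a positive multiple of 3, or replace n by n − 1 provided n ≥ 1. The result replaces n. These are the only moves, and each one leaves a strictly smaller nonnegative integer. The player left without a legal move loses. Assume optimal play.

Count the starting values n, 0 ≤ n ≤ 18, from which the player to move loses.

Label each position W (a win for the player to move) or L (a loss). A position with no legal move is L; any other position is W exactly when some move reaches an L, and L when every move reaches a W.
n=0: no move → L
n=1: →0(L), so W
n=2: →1(W) only, which is W, so L
n=3: →2(L), so W
n=4: →3(W) only, which is W, so L
n=5: →4(L), so W
n=6: →2(L), so W
n=7: →6(W) only, which is W, so L
n=8: →7(L), so W
n=9: →3(W), 8(W) — all W, so L
n=10: →9(L), so W
n=11: →10(W) only, which is W, so L
n=12: →4(L), so W
n=13: →12(W) only, which is W, so L
n=14: →13(L), so W
n=15: →5(W), 14(W) — all W, so L
n=16: →15(L), so W
n=17: →16(W) only, which is W, so L
n=18: →17(L), so W
L entries with 0 ≤ n ≤ 18: n = 0, 2, 4, 7, 9, 11, 13, 15, 17; that makes 9.

9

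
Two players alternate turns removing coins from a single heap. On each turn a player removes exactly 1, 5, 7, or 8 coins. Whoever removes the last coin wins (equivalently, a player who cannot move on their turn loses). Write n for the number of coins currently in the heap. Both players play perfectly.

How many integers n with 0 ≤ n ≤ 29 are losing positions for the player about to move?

8

Work bottom-up. With no move the player to move loses. Otherwise the position is W if at least one move leads to an L position for the opponent, and L if every move leads to a W.
n=0: no move → L
n=1: →0(L), so W
n=2: →1(W) only, which is W, so L
n=3: →2(L), so W
n=4: →3(W) only, which is W, so L
n=5: →4(L), so W
n=6: →5(W), 1(W) — all W, so L
n=7: →6(L), so W
n=8: →0(L), so W
n=9: →4(L), so W
n=10: →2(L), so W
n=11: →6(L), so W
n=12: →4(L), so W
n=13: →6(L), so W
n=14: →6(L), so W
n=15: →14(W), 10(W), 8(W), 7(W) — all W, so L
n=16: →15(L), so W
n=17: →16(W), 12(W), 10(W), 9(W) — all W, so L
n=18: →17(L), so W
n=19: →18(W), 14(W), 12(W), 11(W) — all W, so L
n=20: →19(L), so W
n=21: →20(W), 16(W), 14(W), 13(W) — all W, so L
n=22: →21(L), so W
n=23: →15(L), so W
n=24: →19(L), so W
n=25: →17(L), so W
n=26: →21(L), so W
n=27: →19(L), so W
n=28: →21(L), so W
n=29: →21(L), so W
L entries with 0 ≤ n ≤ 29: n = 0, 2, 4, 6, 15, 17, 19, 21; that makes 8.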